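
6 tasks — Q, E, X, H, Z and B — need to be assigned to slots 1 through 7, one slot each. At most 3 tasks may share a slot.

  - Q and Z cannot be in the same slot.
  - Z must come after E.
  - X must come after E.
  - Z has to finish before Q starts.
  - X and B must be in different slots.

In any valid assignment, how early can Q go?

Precedence pushes Q to at least 3.
Q at 3 is achievable: X in 2; Q in 3; Z in 2; B in 1; E in 1; H in 1.

3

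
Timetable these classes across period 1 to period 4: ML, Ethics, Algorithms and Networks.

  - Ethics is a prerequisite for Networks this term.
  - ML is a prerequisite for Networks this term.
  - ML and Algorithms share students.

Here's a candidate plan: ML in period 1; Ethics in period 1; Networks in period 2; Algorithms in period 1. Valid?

No. ML and Algorithms share students is not satisfied.

ML and Algorithms share students — violated.
ML is a prerequisite for Networks this term — holds.
Ethics is a prerequisite for Networks this term — holds.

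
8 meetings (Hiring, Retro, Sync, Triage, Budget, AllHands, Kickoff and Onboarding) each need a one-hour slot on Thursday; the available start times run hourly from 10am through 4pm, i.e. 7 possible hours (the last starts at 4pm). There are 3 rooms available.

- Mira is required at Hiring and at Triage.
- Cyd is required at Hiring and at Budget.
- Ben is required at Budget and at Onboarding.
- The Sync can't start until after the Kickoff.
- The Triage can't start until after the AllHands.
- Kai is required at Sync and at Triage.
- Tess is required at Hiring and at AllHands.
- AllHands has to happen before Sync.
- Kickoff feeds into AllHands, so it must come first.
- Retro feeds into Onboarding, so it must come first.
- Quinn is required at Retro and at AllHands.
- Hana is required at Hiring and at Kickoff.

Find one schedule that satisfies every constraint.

Onboarding=11am, Triage=1pm, AllHands=11am, Hiring=12pm, Retro=10am, Sync=12pm, Budget=10am, Kickoff=10am

Checking: AllHands(11am) before Sync(12pm); AllHands(11am) before Triage(1pm); Retro(10am) before Onboarding(11am); Kickoff(10am) before Sync(12pm); Kickoff(10am) before AllHands(11am); Hiring(12pm) != Budget(10am); Sync(12pm) != Triage(1pm); Hiring(12pm) != AllHands(11am); Budget(10am) != Onboarding(11am); Retro(10am) != AllHands(11am); Hiring(12pm) != Kickoff(10am); Hiring(12pm) != Triage(1pm); max 3 per hour (cap 3).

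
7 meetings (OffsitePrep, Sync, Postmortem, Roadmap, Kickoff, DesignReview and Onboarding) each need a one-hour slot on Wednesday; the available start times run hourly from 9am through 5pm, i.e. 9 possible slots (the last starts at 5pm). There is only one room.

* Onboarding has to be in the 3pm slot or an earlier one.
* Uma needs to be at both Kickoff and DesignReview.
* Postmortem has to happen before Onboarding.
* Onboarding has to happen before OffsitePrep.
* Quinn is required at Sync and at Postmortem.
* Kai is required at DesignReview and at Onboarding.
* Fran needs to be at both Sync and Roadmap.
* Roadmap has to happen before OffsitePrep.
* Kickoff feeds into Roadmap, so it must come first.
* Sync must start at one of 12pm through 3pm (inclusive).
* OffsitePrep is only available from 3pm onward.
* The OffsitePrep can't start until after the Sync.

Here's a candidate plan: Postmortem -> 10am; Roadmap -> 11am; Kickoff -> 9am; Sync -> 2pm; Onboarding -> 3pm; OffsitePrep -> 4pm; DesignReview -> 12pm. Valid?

Onboarding has to happen before OffsitePrep — holds.
Fran needs to be at both Sync and Roadmap — holds.
OffsitePrep is only available from 3pm onward — holds.
Quinn is required at Sync and at Postmortem — holds.
Sync must start at one of 12pm through 3pm (inclusive) — holds.
Roadmap has to happen before OffsitePrep — holds.
Postmortem has to happen before Onboarding — holds.
Kai is required at DesignReview and at Onboarding — holds.
Onboarding has to be in the 3pm slot or an earlier one — holds.
Kickoff feeds into Roadmap, so it must come first — holds.
The OffsitePrep can't start until after the Sync — holds.
There is only one room — holds.
Uma needs to be at both Kickoff and DesignReview — holds.

Yes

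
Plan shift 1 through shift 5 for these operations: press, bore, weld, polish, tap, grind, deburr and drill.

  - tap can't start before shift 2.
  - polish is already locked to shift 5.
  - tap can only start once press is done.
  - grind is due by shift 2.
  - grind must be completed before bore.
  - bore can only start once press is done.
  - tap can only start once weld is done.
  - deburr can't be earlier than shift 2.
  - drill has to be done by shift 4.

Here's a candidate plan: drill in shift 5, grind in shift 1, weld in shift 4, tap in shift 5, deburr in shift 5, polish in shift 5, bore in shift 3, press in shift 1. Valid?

polish is already locked to shift 5 — holds.
deburr can't be earlier than shift 2 — holds.
drill has to be done by shift 4 — violated.
tap can only start once press is done — holds.
grind must be completed before bore — holds.
tap can only start once weld is done — holds.
grind is due by shift 2 — holds.
tap can't start before shift 2 — holds.
bore can only start once press is done — holds.

No — it violates: drill has to be done by shift 4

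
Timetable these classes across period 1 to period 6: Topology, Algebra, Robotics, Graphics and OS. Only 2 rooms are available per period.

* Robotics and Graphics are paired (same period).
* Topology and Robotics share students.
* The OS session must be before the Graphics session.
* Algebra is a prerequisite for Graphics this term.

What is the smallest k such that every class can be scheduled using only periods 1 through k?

The precedence chain requires at least 2 distinct periods.
With at most 2 per period and 5 classes, at least 3 periods are needed.
3 works (last occupied period: period 3): for example Topology in period 3, Algebra in period 1, Robotics in period 2, Graphics in period 2, OS in period 1.

3 periods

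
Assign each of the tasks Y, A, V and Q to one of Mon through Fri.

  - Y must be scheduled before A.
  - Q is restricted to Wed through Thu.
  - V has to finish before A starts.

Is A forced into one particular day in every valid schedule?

No

A can be Tue (e.g. Q -> Wed, Y -> Mon, V -> Mon, A -> Tue) or Wed (e.g. Y=Mon; A=Wed; Q=Wed; V=Mon).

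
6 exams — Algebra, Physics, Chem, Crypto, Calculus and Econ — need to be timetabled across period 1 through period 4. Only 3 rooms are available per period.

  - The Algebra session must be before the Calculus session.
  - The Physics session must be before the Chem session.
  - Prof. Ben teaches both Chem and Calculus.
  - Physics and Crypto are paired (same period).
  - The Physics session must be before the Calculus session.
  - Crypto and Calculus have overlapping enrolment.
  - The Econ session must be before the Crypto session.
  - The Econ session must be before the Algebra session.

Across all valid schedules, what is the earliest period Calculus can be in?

period 3

Precedence pushes Calculus to at least period 3.
Calculus at period 3 is achievable: Chem=period 4, Crypto=period 2, Econ=period 1, Physics=period 2, Calculus=period 3, Algebra=period 2.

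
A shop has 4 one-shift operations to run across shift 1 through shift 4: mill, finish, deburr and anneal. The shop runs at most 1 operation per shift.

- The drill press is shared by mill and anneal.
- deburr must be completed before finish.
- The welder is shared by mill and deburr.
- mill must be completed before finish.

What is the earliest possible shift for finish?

Precedence pushes finish to at least shift 2.
finish at shift 3 is achievable: finish in shift 3, deburr in shift 2, anneal in shift 4, mill in shift 1.
Nothing earlier works — the conflict and capacity constraints rule out every shift before shift 3.

shift 3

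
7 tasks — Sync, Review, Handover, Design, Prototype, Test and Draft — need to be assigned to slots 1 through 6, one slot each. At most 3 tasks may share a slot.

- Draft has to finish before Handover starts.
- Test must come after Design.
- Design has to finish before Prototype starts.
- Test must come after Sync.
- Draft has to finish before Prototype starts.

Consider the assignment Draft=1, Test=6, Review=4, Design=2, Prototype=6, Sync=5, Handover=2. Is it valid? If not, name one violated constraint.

Test must come after Design — holds.
Draft has to finish before Prototype starts — holds.
Test must come after Sync — holds.
Draft has to finish before Handover starts — holds.
Design has to finish before Prototype starts — holds.
At most 3 tasks may share a slot — holds.

Valid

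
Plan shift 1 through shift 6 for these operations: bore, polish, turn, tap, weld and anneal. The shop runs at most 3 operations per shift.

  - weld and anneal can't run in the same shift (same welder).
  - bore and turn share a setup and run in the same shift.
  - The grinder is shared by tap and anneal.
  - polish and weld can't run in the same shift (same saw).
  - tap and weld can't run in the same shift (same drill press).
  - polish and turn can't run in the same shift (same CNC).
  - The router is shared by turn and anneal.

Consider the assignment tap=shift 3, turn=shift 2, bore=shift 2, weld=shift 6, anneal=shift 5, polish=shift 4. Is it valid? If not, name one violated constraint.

tap and weld can't run in the same shift (same drill press) — holds.
polish and weld can't run in the same shift (same saw) — holds.
The router is shared by turn and anneal — holds.
polish and turn can't run in the same shift (same CNC) — holds.
bore and turn share a setup and run in the same shift — holds.
weld and anneal can't run in the same shift (same welder) — holds.
The shop runs at most 3 operations per shift — holds.
The grinder is shared by tap and anneal — holds.

Yes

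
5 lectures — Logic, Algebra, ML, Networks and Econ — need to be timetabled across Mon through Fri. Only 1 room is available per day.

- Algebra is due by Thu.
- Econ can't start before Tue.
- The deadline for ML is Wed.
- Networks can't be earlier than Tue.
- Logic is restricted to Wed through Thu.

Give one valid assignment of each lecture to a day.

Algebra in Tue, Networks in Thu, Logic in Wed, Econ in Fri, ML in Mon

Checking: Networks=Thu in [Tue,Fri]; ML=Mon in [Mon,Wed]; Logic=Wed in [Wed,Thu]; Algebra=Tue in [Mon,Thu]; Econ=Fri in [Tue,Fri]; max 1 per day (cap 1).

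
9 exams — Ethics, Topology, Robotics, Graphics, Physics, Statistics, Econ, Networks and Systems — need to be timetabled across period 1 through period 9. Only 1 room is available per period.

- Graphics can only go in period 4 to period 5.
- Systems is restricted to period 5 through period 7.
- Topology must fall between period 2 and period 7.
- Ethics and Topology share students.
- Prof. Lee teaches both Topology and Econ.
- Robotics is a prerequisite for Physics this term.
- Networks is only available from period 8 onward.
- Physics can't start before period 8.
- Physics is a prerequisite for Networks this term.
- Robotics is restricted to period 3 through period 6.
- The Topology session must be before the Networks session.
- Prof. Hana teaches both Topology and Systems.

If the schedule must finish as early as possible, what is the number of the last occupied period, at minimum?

9

The precedence chain requires at least 3 distinct periods.
With at most 1 per period and 9 exams, at least 9 periods are needed.
Propagating the time windows through the other constraints, Networks can't land before period 9, so the schedule must run through at least period 9.
9 works (last occupied period: period 9): for example Econ -> period 7, Topology -> period 2, Statistics -> period 6, Networks -> period 9, Graphics -> period 4, Physics -> period 8, Ethics -> period 1, Systems -> period 5, Robotics -> period 3.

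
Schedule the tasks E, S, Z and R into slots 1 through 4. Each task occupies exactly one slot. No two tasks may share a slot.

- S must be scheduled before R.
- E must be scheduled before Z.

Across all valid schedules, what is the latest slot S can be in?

3

Downstream work caps S at 3.
S at 3 is achievable: R -> 4; S -> 3; E -> 1; Z -> 2.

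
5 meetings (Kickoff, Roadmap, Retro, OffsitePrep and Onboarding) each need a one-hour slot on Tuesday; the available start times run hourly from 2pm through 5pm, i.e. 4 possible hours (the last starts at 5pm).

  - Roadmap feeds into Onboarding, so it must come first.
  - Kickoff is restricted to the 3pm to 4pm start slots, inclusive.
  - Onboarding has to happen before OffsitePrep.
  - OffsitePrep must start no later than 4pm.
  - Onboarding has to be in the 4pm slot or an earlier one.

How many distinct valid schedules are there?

Splitting on Kickoff: it can be 3pm (4), 4pm (4). Listing each branch's schedules as (Roadmap, Retro, OffsitePrep, Onboarding):
Kickoff=3pm: (2pm,2pm,4pm,3pm) (2pm,3pm,4pm,3pm) (2pm,4pm,4pm,3pm) (2pm,5pm,4pm,3pm) — 4.
Kickoff=4pm: (2pm,2pm,4pm,3pm) (2pm,3pm,4pm,3pm) (2pm,4pm,4pm,3pm) (2pm,5pm,4pm,3pm) — 4.
Summing: 4 + 4 = 8.

8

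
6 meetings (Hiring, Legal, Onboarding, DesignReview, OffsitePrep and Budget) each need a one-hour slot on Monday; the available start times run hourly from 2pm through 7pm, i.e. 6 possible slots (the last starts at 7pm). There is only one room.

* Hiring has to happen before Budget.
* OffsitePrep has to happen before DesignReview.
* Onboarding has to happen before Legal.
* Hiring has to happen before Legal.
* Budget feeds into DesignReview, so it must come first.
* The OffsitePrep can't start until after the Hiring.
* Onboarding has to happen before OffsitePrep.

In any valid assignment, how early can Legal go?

4pm

Precedence pushes Legal to at least 3pm.
Legal at 4pm is achievable: Legal in 4pm; Onboarding in 3pm; Budget in 6pm; Hiring in 2pm; DesignReview in 7pm; OffsitePrep in 5pm.
Nothing earlier works — the capacity limit rule out every slot before 4pm.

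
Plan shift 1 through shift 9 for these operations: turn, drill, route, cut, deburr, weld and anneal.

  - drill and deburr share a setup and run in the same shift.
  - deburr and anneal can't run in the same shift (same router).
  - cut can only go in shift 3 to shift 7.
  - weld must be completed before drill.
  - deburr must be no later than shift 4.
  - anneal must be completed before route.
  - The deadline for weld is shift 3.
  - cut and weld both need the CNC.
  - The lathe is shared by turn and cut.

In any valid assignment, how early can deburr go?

Deburr must be in the same shift as drill, which can't be before shift 2, so deburr is at least shift 2; deburr's own window allows nothing later than shift 4.
deburr at shift 2 is achievable: deburr=shift 2; cut=shift 3; weld=shift 1; anneal=shift 1; route=shift 2; drill=shift 2; turn=shift 1.

shift 2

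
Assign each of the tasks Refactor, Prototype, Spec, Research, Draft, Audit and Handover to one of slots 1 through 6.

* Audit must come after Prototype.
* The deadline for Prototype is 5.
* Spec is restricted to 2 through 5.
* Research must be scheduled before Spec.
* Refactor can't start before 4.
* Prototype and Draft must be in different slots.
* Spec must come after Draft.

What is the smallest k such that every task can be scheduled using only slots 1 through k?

4 slots

The precedence chain requires at least 2 distinct slots.
Refactor can't be placed before 4, so the schedule must run through at least slot 4.
4 works (last occupied slot: 4): for example Spec -> 2, Refactor -> 4, Draft -> 1, Audit -> 3, Research -> 1, Handover -> 1, Prototype -> 2.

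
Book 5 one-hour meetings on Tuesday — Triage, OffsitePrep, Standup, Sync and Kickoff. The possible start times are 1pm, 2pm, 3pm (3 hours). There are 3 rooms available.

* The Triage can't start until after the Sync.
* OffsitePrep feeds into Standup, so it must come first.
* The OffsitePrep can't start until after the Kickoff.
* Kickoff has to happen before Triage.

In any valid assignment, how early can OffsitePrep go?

Precedence pushes OffsitePrep to at least 2pm; downstream work caps OffsitePrep at 2pm.
OffsitePrep at 2pm is achievable: Sync -> 1pm; OffsitePrep -> 2pm; Standup -> 3pm; Triage -> 2pm; Kickoff -> 1pm.

2pm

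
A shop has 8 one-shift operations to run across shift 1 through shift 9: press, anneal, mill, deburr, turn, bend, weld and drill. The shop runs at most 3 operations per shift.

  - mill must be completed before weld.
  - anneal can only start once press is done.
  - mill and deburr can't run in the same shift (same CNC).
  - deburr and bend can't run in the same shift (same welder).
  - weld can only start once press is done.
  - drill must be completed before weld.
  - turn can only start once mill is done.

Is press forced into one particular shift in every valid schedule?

No

press can be shift 1 (e.g. weld=shift 2, bend=shift 4, anneal=shift 2, deburr=shift 3, turn=shift 2, press=shift 1, mill=shift 1, drill=shift 1) or shift 2 (e.g. drill in shift 1, weld in shift 3, press in shift 2, turn in shift 2, anneal in shift 3, mill in shift 1, deburr in shift 2, bend in shift 1).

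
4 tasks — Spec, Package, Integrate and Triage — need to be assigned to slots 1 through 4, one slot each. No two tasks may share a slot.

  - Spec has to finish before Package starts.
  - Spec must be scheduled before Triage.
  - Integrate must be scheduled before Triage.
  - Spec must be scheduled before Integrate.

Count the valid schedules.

Enumerating: Integrate -> 2; Package -> 4; Spec -> 1; Triage -> 3 | Spec in 1; Triage in 4; Integrate in 2; Package in 3 | Spec=1; Integrate=3; Package=2; Triage=4.

3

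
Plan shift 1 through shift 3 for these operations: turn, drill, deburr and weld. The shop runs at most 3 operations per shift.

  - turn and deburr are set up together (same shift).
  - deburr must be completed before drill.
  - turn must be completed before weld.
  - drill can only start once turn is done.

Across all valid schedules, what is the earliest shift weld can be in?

Precedence pushes weld to at least shift 2.
weld at shift 2 is achievable: drill -> shift 2, turn -> shift 1, weld -> shift 2, deburr -> shift 1.

shift 2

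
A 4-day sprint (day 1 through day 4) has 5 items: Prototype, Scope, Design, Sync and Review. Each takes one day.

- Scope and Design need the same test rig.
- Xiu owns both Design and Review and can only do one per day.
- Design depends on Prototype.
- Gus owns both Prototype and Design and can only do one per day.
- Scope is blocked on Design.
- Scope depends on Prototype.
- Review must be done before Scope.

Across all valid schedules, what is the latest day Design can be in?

day 3

Precedence pushes Design to at least day 2; downstream work caps Design at day 3.
Design at day 3 is achievable: Prototype in day 1, Review in day 1, Design in day 3, Sync in day 1, Scope in day 4.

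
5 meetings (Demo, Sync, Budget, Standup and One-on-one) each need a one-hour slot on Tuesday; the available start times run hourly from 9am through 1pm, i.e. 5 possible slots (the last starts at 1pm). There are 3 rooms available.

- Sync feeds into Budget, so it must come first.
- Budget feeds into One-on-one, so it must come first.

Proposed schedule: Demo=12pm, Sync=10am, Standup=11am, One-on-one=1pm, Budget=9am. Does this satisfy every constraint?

Budget feeds into One-on-one, so it must come first — holds.
Sync feeds into Budget, so it must come first — violated.
There are 3 rooms available — holds.

No — it violates: Sync feeds into Budget, so it must come first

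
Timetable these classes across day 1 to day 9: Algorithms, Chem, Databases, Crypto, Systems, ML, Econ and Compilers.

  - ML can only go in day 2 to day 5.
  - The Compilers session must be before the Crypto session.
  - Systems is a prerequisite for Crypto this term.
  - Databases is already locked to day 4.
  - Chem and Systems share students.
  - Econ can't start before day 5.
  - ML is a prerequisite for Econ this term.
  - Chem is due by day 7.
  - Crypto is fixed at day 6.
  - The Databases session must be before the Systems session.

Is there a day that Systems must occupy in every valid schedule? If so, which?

Databases is fixed at day 4 and must come before Systems, so Systems is at least day 5.
Crypto is fixed at day 6 and must come after Systems, so Systems is at most day 5.
So Systems must be day 5.

day 5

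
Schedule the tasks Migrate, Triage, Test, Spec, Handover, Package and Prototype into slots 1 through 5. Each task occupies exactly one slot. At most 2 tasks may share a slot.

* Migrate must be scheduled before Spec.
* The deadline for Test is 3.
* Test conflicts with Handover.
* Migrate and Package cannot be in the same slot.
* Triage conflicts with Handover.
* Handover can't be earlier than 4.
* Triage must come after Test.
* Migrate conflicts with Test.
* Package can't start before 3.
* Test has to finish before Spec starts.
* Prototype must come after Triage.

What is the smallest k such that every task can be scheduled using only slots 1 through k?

4 slots

The precedence chain requires at least 3 distinct slots.
With at most 2 per slot and 7 tasks, at least 4 slots are needed.
Handover can't be placed before 4, so the schedule must run through at least slot 4.
4 works (last occupied slot: 4): for example Test in 1, Prototype in 4, Spec in 3, Triage in 2, Package in 3, Handover in 4, Migrate in 2.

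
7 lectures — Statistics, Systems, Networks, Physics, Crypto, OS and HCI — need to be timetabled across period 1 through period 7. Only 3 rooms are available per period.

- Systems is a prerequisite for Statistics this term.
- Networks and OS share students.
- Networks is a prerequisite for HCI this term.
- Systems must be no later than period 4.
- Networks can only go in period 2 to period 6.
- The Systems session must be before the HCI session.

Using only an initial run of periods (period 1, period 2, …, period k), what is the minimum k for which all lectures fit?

3

The precedence chain requires at least 2 distinct periods.
With at most 3 per period and 7 lectures, at least 3 periods are needed.
Propagating the time windows through the other constraints, HCI can't land before period 3, so the schedule must run through at least period 3.
3 works (last occupied period: period 3): for example Systems in period 1, Networks in period 2, Crypto in period 1, Statistics in period 2, Physics in period 1, HCI in period 3, OS in period 3.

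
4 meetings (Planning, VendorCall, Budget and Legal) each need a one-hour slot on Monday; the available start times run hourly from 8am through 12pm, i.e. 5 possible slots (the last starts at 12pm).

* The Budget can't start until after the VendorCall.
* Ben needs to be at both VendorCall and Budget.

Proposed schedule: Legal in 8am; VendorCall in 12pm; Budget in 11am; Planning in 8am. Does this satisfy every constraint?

No — it violates: The Budget can't start until after the VendorCall

The Budget can't start until after the VendorCall — violated.
Ben needs to be at both VendorCall and Budget — holds.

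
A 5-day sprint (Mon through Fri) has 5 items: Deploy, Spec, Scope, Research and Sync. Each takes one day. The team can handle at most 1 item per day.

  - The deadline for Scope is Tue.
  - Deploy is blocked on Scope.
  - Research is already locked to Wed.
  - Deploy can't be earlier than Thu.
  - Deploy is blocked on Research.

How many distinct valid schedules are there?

Splitting on Deploy: it can be Thu (4), Fri (4). Listing each branch's schedules as (Spec, Scope, Research, Sync):
Deploy=Thu: (Mon,Tue,Wed,Fri) (Tue,Mon,Wed,Fri) (Fri,Mon,Wed,Tue) (Fri,Tue,Wed,Mon) — 4.
Deploy=Fri: (Mon,Tue,Wed,Thu) (Tue,Mon,Wed,Thu) (Thu,Mon,Wed,Tue) (Thu,Tue,Wed,Mon) — 4.
Summing: 4 + 4 = 8.

8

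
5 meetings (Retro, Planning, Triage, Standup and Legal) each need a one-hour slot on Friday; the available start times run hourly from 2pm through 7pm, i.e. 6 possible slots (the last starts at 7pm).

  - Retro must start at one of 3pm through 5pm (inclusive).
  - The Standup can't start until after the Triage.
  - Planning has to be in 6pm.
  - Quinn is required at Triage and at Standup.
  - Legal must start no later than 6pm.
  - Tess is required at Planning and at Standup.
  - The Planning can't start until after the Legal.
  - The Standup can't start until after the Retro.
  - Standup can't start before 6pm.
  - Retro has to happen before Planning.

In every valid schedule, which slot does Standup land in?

Standup's window is 6pm–7pm.
Planning is fixed at 6pm, and Standup can't share a slot with Planning.
So Standup must be 7pm.

7pm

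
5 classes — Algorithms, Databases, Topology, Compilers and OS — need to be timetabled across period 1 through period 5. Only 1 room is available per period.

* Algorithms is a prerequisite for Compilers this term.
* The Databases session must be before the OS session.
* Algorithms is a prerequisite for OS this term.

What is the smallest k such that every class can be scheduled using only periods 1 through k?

5

The precedence chain requires at least 2 distinct periods.
With at most 1 per period and 5 classes, at least 5 periods are needed.
5 works (last occupied period: period 5): for example Databases -> period 2; OS -> period 3; Algorithms -> period 1; Topology -> period 5; Compilers -> period 4.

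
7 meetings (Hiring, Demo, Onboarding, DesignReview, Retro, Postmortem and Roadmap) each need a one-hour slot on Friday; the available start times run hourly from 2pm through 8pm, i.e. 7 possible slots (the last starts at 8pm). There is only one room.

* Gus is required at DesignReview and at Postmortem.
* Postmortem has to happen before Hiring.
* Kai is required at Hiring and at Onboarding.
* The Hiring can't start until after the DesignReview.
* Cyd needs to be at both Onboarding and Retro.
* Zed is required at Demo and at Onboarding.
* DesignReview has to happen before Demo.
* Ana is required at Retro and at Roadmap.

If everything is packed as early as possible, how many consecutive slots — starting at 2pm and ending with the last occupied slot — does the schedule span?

The precedence chain requires at least 2 distinct slots.
With at most 1 per slot and 7 meetings, at least 7 slots are needed.
7 works (last occupied slot: 8pm): for example Roadmap in 8pm; Retro in 7pm; Postmortem in 3pm; Hiring in 4pm; Onboarding in 6pm; Demo in 5pm; DesignReview in 2pm.

7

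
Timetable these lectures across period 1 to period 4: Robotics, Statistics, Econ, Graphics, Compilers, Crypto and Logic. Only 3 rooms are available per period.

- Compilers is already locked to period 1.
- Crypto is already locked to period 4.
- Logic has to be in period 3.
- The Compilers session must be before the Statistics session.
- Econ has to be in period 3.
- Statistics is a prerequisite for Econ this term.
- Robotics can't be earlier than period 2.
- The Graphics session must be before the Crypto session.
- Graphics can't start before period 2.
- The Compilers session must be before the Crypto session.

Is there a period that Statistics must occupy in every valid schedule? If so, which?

Compilers is fixed at period 1 and must come before Statistics, so Statistics is at least period 2.
Econ is fixed at period 3 and must come after Statistics, so Statistics is at most period 2.
So Statistics must be period 2.

period 2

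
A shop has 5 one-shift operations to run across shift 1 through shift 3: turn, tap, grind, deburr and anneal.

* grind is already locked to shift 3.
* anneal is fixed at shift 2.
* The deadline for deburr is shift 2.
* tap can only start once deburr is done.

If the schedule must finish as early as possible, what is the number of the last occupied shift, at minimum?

The precedence chain requires at least 2 distinct shifts.
grind can't be placed before shift 3, so the schedule must run through at least shift 3.
3 works (last occupied shift: shift 3): for example turn=shift 1, anneal=shift 2, tap=shift 2, grind=shift 3, deburr=shift 1.

3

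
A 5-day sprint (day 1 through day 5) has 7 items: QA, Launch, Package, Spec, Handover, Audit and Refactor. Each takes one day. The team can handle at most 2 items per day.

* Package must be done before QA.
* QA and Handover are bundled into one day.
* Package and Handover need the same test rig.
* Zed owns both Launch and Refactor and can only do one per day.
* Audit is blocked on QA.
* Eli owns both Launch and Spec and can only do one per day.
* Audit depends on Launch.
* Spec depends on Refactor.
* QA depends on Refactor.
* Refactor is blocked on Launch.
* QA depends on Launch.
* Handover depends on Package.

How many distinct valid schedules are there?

Splitting on QA: it can be day 3 (8), day 4 (12). Listing each branch's schedules as (Launch, Package, Spec, Handover, Audit, Refactor) by day number:
QA=day 3: (1,1,4,3,4,2) (1,1,4,3,5,2) (1,1,5,3,4,2) (1,1,5,3,5,2) (1,2,4,3,4,2) (1,2,4,3,5,2) (1,2,5,3,4,2) (1,2,5,3,5,2) — 8.
QA=day 4: (1,1,3,4,5,2) (1,1,5,4,5,2) (1,1,5,4,5,3) (1,2,3,4,5,2) (1,2,5,4,5,2) (1,2,5,4,5,3) (1,3,3,4,5,2) (1,3,5,4,5,2) (1,3,5,4,5,3) (2,1,5,4,5,3) (2,2,5,4,5,3) (2,3,5,4,5,3) — 12.
Summing: 8 + 12 = 20.

20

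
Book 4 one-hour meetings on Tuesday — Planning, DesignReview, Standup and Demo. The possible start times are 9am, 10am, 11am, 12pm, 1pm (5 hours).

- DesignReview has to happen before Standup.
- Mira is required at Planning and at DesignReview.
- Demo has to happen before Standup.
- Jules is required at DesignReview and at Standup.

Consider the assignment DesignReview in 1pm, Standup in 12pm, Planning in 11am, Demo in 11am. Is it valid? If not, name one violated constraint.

Demo has to happen before Standup — holds.
Mira is required at Planning and at DesignReview — holds.
Jules is required at DesignReview and at Standup — holds.
DesignReview has to happen before Standup — violated.

No — it violates: DesignReview has to happen before Standup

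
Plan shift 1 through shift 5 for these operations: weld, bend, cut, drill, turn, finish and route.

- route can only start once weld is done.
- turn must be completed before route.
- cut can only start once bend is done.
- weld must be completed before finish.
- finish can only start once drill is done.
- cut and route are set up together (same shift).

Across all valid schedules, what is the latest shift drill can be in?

Downstream work caps drill at shift 4.
drill at shift 4 is achievable: route=shift 2, bend=shift 1, cut=shift 2, drill=shift 4, turn=shift 1, weld=shift 1, finish=shift 5.

shift 4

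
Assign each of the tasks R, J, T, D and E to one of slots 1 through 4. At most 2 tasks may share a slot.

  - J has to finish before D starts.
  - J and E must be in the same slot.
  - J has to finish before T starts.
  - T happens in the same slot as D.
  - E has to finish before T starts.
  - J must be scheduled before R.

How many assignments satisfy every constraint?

8

Splitting on R: it can be 2 (2), 3 (3), 4 (3). Listing each branch's schedules as (J, T, D, E):
R=2: (1,3,3,1) (1,4,4,1) — 2.
R=3: (1,2,2,1) (1,4,4,1) (2,4,4,2) — 3.
R=4: (1,2,2,1) (1,3,3,1) (2,3,3,2) — 3.
Summing: 2 + 3 + 3 = 8.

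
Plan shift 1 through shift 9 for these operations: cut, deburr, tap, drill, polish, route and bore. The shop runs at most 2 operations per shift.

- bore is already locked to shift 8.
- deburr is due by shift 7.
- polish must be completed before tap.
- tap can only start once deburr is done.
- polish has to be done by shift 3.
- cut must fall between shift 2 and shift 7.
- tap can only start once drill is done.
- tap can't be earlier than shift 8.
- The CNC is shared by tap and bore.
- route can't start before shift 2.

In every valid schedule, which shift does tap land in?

tap's window is shift 8–shift 9.
bore is fixed at shift 8, and tap can't share a shift with bore.
So tap must be shift 9.

shift 9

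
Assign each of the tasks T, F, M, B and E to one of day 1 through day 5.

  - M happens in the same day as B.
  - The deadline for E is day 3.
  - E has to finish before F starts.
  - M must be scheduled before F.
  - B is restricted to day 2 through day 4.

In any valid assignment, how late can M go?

day 4

M must be in the same day as B, which can't be before day 2, so M is at least day 2; downstream work caps M at day 4.
M at day 4 is achievable: B -> day 4, F -> day 5, T -> day 1, E -> day 1, M -> day 4.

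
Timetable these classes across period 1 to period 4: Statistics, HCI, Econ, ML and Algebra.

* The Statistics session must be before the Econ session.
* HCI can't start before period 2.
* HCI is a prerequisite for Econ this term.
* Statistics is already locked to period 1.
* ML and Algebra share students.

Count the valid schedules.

Splitting on HCI: it can be period 2 (24), period 3 (12). Listing each branch's schedules as (Statistics, Econ, ML, Algebra) by period number:
HCI=period 2: (1,3,1,2) (1,3,1,3) (1,3,1,4) (1,3,2,1) (1,3,2,3) (1,3,2,4) (1,3,3,1) (1,3,3,2) (1,3,3,4) (1,3,4,1) (1,3,4,2) (1,3,4,3) (1,4,1,2) (1,4,1,3) (1,4,1,4) (1,4,2,1) (1,4,2,3) (1,4,2,4) (1,4,3,1) (1,4,3,2) (1,4,3,4) (1,4,4,1) (1,4,4,2) (1,4,4,3) — 24.
HCI=period 3: (1,4,1,2) (1,4,1,3) (1,4,1,4) (1,4,2,1) (1,4,2,3) (1,4,2,4) (1,4,3,1) (1,4,3,2) (1,4,3,4) (1,4,4,1) (1,4,4,2) (1,4,4,3) — 12.
Summing: 24 + 12 = 36.

36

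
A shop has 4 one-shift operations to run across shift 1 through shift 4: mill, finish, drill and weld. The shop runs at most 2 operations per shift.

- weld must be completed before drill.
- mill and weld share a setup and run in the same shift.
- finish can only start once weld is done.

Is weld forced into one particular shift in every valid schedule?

No

weld can be shift 1 (e.g. drill -> shift 2, finish -> shift 2, mill -> shift 1, weld -> shift 1) or shift 2 (e.g. mill -> shift 2; finish -> shift 3; weld -> shift 2; drill -> shift 3).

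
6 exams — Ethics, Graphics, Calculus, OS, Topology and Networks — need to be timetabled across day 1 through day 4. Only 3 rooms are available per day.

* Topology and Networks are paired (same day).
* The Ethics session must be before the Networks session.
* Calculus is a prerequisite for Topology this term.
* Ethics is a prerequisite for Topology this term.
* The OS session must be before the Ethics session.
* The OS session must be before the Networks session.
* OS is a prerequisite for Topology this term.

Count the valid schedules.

Splitting on Ethics: it can be day 2 (20), day 3 (24). Listing each branch's schedules as (Graphics, Calculus, OS, Topology, Networks) by day number:
Ethics=day 2: (1,1,1,3,3) (1,1,1,4,4) (1,2,1,3,3) (1,2,1,4,4) (1,3,1,4,4) (2,1,1,3,3) (2,1,1,4,4) (2,2,1,3,3) (2,2,1,4,4) (2,3,1,4,4) (3,1,1,3,3) (3,1,1,4,4) (3,2,1,3,3) (3,2,1,4,4) (3,3,1,4,4) (4,1,1,3,3) (4,1,1,4,4) (4,2,1,3,3) (4,2,1,4,4) (4,3,1,4,4) — 20.
Ethics=day 3: (1,1,1,4,4) (1,1,2,4,4) (1,2,1,4,4) (1,2,2,4,4) (1,3,1,4,4) (1,3,2,4,4) (2,1,1,4,4) (2,1,2,4,4) (2,2,1,4,4) (2,2,2,4,4) (2,3,1,4,4) (2,3,2,4,4) (3,1,1,4,4) (3,1,2,4,4) (3,2,1,4,4) (3,2,2,4,4) (3,3,1,4,4) (3,3,2,4,4) (4,1,1,4,4) (4,1,2,4,4) (4,2,1,4,4) (4,2,2,4,4) (4,3,1,4,4) (4,3,2,4,4) — 24.
Summing: 20 + 24 = 44.

44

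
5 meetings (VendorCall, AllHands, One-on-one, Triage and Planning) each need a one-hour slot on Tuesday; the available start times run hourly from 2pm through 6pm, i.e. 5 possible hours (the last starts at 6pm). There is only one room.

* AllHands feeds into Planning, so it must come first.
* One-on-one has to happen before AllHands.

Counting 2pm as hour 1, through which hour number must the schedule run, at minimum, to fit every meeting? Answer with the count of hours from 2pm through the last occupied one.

5 hours

The precedence chain requires at least 3 distinct hours.
With at most 1 per hour and 5 meetings, at least 5 hours are needed.
5 works (last occupied hour: 6pm): for example One-on-one=2pm, Triage=6pm, AllHands=3pm, Planning=4pm, VendorCall=5pm.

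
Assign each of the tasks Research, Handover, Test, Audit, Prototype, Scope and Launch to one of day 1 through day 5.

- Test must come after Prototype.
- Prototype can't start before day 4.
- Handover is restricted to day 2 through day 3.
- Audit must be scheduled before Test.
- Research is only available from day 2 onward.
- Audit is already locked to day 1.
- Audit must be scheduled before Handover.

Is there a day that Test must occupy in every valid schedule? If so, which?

day 5

Precedence pushes Test to at least day 5.
So Test is pinned to day 5.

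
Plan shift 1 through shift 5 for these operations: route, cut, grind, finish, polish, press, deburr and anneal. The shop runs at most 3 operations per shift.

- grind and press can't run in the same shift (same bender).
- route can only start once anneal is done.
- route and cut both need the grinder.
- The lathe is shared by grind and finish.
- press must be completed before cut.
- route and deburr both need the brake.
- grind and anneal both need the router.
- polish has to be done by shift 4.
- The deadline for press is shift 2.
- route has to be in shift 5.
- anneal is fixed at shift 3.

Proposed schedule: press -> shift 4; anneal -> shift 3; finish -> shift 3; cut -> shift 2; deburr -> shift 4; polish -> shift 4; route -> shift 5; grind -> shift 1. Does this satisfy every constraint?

No. press must be completed before cut is not satisfied.

route can only start once anneal is done — holds.
polish has to be done by shift 4 — holds.
route has to be in shift 5 — holds.
anneal is fixed at shift 3 — holds.
route and deburr both need the brake — holds.
The deadline for press is shift 2 — violated.
grind and press can't run in the same shift (same bender) — holds.
grind and anneal both need the router — holds.
press must be completed before cut — violated.
The shop runs at most 3 operations per shift — holds.
The lathe is shared by grind and finish — holds.
route and cut both need the grinder — holds.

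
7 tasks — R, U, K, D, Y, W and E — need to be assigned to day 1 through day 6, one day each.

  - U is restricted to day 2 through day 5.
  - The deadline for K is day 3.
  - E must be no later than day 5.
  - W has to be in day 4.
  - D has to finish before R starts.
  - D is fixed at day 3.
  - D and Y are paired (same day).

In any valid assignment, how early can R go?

day 4

Precedence pushes R to at least day 4.
R at day 4 is achievable: R in day 4, U in day 2, W in day 4, K in day 1, D in day 3, Y in day 3, E in day 1.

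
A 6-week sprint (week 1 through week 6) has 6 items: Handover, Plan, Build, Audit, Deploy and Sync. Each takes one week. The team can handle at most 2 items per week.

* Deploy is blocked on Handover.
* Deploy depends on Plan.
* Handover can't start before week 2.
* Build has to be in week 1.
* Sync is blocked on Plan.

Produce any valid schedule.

Audit in week 3; Deploy in week 3; Build in week 1; Handover in week 2; Plan in week 1; Sync in week 2

Checking: Plan(week 1) before Deploy(week 3); Handover(week 2) before Deploy(week 3); Plan(week 1) before Sync(week 2); Build=week 1 in [week 1,week 1]; Handover=week 2 in [week 2,week 6]; max 2 per week (cap 2).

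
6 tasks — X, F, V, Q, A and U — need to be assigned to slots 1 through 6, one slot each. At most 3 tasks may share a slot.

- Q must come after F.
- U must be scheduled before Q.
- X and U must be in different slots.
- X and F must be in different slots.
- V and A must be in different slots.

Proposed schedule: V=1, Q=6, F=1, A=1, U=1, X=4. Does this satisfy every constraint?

X and U must be in different slots — holds.
U must be scheduled before Q — holds.
V and A must be in different slots — violated.
X and F must be in different slots — holds.
Q must come after F — holds.
At most 3 tasks may share a slot — violated.

No — it violates: V and A must be in different slots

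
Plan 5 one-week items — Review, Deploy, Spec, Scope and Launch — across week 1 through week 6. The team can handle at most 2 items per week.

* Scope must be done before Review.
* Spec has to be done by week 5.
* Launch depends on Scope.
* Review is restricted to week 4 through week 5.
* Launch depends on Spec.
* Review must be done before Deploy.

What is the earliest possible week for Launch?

week 2

Precedence pushes Launch to at least week 2.
Launch at week 2 is achievable: Launch in week 2; Spec in week 1; Scope in week 1; Review in week 4; Deploy in week 5.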